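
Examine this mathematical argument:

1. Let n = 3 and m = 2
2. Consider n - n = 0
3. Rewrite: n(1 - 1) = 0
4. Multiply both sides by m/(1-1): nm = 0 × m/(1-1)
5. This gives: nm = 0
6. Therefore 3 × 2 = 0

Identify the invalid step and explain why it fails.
Step 4: Multiply both sides by m/(1-1): nm = 0 × m/(1-1)

Step 4 multiplies both sides by m/(1-1). However, 1-1 = 0, so this is multiplication by m/0, which is undefined. We cannot multiply by an undefined expression.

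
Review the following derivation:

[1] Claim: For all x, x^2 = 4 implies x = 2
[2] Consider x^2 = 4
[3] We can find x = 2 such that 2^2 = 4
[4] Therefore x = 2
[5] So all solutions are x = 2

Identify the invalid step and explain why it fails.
Step 4: Therefore x = 2

Step 4 incorrectly concludes that x = 2 is the only solution. The proof shows that x = 2 is A solution (existence), but does not show it is the ONLY solution (uniqueness). In fact, x = -2 is also a solution since (-2)^2 = 4. Finding one solution doesn't prove there are no others.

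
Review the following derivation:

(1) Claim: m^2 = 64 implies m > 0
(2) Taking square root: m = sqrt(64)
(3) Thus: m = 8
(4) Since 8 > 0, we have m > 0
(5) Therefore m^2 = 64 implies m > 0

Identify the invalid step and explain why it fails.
Step 2: Taking square root: m = sqrt(64)

Step 2 takes the square root and assumes the positive root only. The equation m^2 = 64 actually has two solutions: m = 8 and m = -8. The proof silently assumes m > 0 without justification, then uses this assumption to conclude m > 0, which is circular. The counterexample m = -8 shows the claim is false.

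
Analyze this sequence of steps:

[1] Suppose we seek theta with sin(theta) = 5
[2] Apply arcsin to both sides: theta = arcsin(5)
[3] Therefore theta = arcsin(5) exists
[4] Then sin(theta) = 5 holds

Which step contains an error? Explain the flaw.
Step 2: Apply arcsin to both sides: theta = arcsin(5)

Step 2 applies arcsin to 5. However, arcsin(x) is only defined for x in [-1, 1] because sin(theta) can only produce values in that range. Since |5| > 1, arcsin(5) is undefined. There is no angle whose sine equals 5.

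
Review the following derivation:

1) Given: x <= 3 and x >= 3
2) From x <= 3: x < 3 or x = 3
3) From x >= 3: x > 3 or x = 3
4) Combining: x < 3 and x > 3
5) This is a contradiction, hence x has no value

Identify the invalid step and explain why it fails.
Step 4: Combining: x < 3 and x > 3

Step 4 incorrectly combines the conditions. From x <= 3 and x >= 3, the intersection is x = 3. The error treats the 'or' cases as 'and' requirements. The correct conclusion is that x = 3 is the unique solution, not that no solution exists.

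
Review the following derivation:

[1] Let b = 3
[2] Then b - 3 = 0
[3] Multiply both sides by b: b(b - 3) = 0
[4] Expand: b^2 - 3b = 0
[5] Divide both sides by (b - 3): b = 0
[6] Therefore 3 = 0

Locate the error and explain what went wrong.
Step 5: Divide both sides by (b - 3): b = 0

Step 5 divides both sides by (b - 3). However, since b = 3, we have (b - 3) = 0. Division by zero is undefined, making this step invalid.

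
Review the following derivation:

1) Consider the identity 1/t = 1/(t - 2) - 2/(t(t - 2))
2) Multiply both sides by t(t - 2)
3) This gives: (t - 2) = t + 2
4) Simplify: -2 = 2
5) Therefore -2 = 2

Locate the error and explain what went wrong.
Step 3: This gives: (t - 2) = t + 2

Step 3 makes a sign error when clearing denominators. Multiplying -2/(t(t - 2)) by t(t - 2) gives -2, not +2. The correct result is (t - 2) = t - 2, which is trivially true, not (t - 2) = t + 2. (Step 1 is a valid identity: 1/(t - 2) - 2/(t(t - 2)) = (t - 2)/(t(t - 2)) = 1/t.)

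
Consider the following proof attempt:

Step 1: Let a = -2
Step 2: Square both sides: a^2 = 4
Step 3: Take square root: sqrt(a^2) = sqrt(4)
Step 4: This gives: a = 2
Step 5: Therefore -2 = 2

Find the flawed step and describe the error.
Step 4: This gives: a = 2

Step 4 incorrectly states that sqrt(a^2) = a. The correct identity is sqrt(a^2) = |a|. Since a = -2 < 0, we have sqrt(a^2) = |-2| = 2, not a = -2.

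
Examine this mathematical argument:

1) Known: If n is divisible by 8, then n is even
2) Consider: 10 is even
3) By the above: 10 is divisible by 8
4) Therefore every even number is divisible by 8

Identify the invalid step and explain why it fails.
Step 3: By the above: 10 is divisible by 8

Step 3 commits the fallacy of affirming the consequent. The known fact 'divisible by 8 → even' does NOT imply 'even → divisible by 8'. That would be the converse, which is false. For example, 10 is even but 10 ÷ 8 = 1.25, which is not an integer.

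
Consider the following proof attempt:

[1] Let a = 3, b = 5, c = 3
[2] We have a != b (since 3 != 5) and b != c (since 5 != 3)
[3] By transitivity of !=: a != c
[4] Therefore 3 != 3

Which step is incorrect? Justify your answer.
Step 3: By transitivity of !=: a != c

Step 3 incorrectly applies transitivity to the '!=' relation. Transitivity states: if a R b and b R c, then a R c. However, '!=' is not transitive. Counterexample: 3 != 5 and 5 != 3, but 3 = 3 (both equal 3). Transitivity holds for relations like <, <=, =, but not for !=.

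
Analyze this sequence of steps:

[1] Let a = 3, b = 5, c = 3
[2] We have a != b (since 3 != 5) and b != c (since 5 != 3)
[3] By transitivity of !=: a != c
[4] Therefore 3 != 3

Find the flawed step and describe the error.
Step 3: By transitivity of !=: a != c

Step 3 incorrectly applies transitivity to the '!=' relation. Transitivity states: if a R b and b R c, then a R c. However, '!=' is not transitive. Counterexample: 3 != 5 and 5 != 3, but 3 = 3 (both equal 3). Transitivity holds for relations like <, <=, =, but not for !=.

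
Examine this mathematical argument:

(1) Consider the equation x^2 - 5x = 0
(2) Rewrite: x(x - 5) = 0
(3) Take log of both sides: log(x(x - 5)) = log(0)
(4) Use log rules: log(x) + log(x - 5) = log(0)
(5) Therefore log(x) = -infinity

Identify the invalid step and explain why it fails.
Step 3: Take log of both sides: log(x(x - 5)) = log(0)

Step 3 takes the logarithm of both sides, resulting in log(0) on the right side. The logarithm is only defined for positive numbers; log(0) is undefined (approaches negative infinity). This operation is invalid.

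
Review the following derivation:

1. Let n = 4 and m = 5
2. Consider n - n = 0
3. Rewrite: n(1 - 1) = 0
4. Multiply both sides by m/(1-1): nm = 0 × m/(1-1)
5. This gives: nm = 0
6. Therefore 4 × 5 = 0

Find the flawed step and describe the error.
Step 4: Multiply both sides by m/(1-1): nm = 0 × m/(1-1)

Step 4 multiplies both sides by m/(1-1). However, 1-1 = 0, so this is multiplication by m/0, which is undefined. We cannot multiply by an undefined expression.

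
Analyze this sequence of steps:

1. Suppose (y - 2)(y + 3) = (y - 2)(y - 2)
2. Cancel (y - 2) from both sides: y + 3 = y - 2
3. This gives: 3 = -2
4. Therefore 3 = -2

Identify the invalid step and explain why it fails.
Step 2: Cancel (y - 2) from both sides: y + 3 = y - 2

Step 2 cancels (y - 2) from both sides. This is only valid if (y - 2) ≠ 0, i.e., y ≠ 2. When y = 2, both sides equal zero regardless of the other factors. The correct approach requires considering y = 2 as a separate case.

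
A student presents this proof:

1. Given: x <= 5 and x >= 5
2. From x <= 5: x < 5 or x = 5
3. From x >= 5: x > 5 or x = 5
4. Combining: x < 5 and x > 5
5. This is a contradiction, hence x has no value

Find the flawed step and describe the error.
Step 4: Combining: x < 5 and x > 5

Step 4 incorrectly combines the conditions. From x <= 5 and x >= 5, the intersection is x = 5. The error treats the 'or' cases as 'and' requirements. The correct conclusion is that x = 5 is the unique solution, not that no solution exists.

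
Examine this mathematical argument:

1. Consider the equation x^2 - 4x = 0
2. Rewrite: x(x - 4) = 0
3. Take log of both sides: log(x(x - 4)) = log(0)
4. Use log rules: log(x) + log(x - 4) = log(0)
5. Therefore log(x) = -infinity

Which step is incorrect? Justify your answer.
Step 3: Take log of both sides: log(x(x - 4)) = log(0)

Step 3 takes the logarithm of both sides, resulting in log(0) on the right side. The logarithm is only defined for positive numbers; log(0) is undefined (approaches negative infinity). This operation is invalid.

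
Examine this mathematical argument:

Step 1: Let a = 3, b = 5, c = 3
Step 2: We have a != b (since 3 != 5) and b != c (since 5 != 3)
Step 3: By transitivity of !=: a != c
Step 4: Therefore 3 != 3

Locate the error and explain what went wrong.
Step 3: By transitivity of !=: a != c

Step 3 incorrectly applies transitivity to the '!=' relation. Transitivity states: if a R b and b R c, then a R c. However, '!=' is not transitive. Counterexample: 3 != 5 and 5 != 3, but 3 = 3 (both equal 3). Transitivity holds for relations like <, <=, =, but not for !=.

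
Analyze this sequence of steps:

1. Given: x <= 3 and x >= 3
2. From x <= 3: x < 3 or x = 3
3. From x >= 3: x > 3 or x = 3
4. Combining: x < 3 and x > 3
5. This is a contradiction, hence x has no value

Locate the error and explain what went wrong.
Step 4: Combining: x < 3 and x > 3

Step 4 incorrectly combines the conditions. From x <= 3 and x >= 3, the intersection is x = 3. The error treats the 'or' cases as 'and' requirements. The correct conclusion is that x = 3 is the unique solution, not that no solution exists.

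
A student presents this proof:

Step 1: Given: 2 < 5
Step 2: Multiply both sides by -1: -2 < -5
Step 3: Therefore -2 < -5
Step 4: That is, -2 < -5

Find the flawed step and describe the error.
Step 2: Multiply both sides by -1: -2 < -5

Step 2 multiplies both sides by -1 but fails to reverse the inequality sign. When multiplying (or dividing) an inequality by a negative number, the direction must be reversed. Since 2 < 5, we should get -2 > -5, i.e., -2 > -5.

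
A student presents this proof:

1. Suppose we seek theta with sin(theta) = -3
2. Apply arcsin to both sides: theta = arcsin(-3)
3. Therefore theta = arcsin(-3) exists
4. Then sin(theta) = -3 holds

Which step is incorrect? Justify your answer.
Step 2: Apply arcsin to both sides: theta = arcsin(-3)

Step 2 applies arcsin to -3. However, arcsin(x) is only defined for x in [-1, 1] because sin(theta) can only produce values in that range. Since |-3| > 1, arcsin(-3) is undefined. There is no angle whose sine equals -3.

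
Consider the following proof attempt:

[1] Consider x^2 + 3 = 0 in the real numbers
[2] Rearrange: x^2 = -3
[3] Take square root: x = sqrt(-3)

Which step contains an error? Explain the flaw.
Step 3: Take square root: x = sqrt(-3)

Step 3 takes the square root of -3, which is negative. In the real number system, the square root of a negative number is undefined. The equation x^2 + 3 = 0 has no real solutions. Square roots of negative numbers only exist in the complex numbers.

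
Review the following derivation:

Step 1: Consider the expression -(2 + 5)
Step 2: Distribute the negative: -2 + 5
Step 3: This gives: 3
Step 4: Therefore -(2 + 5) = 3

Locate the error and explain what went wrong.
Step 2: Distribute the negative: -2 + 5

Step 2 incorrectly distributes the negative sign. The correct distribution is -(2 + 5) = -2 - 5 = -7. The negative must be applied to both terms, not just the first. The error treats -(2 + 5) as -2 + 5, which equals 3 instead of -7.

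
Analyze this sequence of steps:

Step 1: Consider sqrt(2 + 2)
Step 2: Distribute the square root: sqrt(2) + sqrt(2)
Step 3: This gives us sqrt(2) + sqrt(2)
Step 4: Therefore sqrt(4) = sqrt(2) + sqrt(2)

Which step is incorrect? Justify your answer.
Step 2: Distribute the square root: sqrt(2) + sqrt(2)

Step 2 incorrectly 'distributes' the square root over addition. The square root function does not distribute: sqrt(a + b) ≠ sqrt(a) + sqrt(b). In fact, sqrt(2 + 2) = sqrt(4) ≈ 2.0000, while sqrt(2) + sqrt(2) ≈ 2.8284.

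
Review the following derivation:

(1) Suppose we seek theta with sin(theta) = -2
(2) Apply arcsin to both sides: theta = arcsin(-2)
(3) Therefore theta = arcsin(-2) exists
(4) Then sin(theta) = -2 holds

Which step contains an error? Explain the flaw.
Step 2: Apply arcsin to both sides: theta = arcsin(-2)

Step 2 applies arcsin to -2. However, arcsin(x) is only defined for x in [-1, 1] because sin(theta) can only produce values in that range. Since |-2| > 1, arcsin(-2) is undefined. There is no angle whose sine equals -2.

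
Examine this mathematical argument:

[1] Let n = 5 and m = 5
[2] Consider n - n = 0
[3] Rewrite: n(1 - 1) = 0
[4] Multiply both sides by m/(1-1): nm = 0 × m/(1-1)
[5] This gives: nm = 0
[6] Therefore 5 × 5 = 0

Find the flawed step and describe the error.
Step 4: Multiply both sides by m/(1-1): nm = 0 × m/(1-1)

Step 4 multiplies both sides by m/(1-1). However, 1-1 = 0, so this is multiplication by m/0, which is undefined. We cannot multiply by an undefined expression.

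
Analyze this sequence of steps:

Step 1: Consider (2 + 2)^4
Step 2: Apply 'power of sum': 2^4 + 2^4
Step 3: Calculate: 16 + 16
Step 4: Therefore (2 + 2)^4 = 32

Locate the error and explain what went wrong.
Step 2: Apply 'power of sum': 2^4 + 2^4

Step 2 incorrectly applies a non-existent rule '(a+b)^n = a^n + b^n'. This is false in general. The correct expansion uses the binomial theorem. The actual value is (2 + 2)^4 = 4^4 = 256, not 32.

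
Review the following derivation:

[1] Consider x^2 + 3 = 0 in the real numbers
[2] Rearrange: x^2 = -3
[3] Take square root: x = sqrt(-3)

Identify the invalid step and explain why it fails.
Step 3: Take square root: x = sqrt(-3)

Step 3 takes the square root of -3, which is negative. In the real number system, the square root of a negative number is undefined. The equation x^2 + 3 = 0 has no real solutions. Square roots of negative numbers only exist in the complex numbers.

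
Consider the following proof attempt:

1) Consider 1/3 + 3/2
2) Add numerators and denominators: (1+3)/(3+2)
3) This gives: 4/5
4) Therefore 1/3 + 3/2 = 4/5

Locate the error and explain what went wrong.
Step 2: Add numerators and denominators: (1+3)/(3+2)

Step 2 incorrectly adds fractions by separately adding numerators and denominators. This is wrong. The correct method requires a common denominator: 1/3 + 3/2 = (1×2 + 3×3)/(3×2) = 11/6 = 11/6. The method used gives 4/5, which is different.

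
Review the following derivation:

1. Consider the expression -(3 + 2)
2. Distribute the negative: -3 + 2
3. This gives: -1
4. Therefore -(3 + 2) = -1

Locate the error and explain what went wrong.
Step 2: Distribute the negative: -3 + 2

Step 2 incorrectly distributes the negative sign. The correct distribution is -(3 + 2) = -3 - 2 = -5. The negative must be applied to both terms, not just the first. The error treats -(3 + 2) as -3 + 2, which equals -1 instead of -5.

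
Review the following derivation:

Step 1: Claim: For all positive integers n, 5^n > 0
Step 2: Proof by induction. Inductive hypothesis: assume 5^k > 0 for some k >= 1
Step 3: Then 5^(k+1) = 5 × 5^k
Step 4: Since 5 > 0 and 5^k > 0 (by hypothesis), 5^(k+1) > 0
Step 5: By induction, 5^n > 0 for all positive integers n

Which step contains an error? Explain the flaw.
Step 5: By induction, 5^n > 0 for all positive integers n

Step 5 concludes the proof by induction, but no base case was ever established. A valid induction proof requires: (1) a base case proving 5^1 > 0, and (2) an inductive step showing IF 5^k > 0 THEN 5^(k+1) > 0. Steps 2-4 correctly establish the inductive step, but without the base case the conclusion in step 5 does not follow.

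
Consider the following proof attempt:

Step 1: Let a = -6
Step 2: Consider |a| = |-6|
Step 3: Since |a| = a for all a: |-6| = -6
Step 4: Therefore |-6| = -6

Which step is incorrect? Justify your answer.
Step 3: Since |a| = a for all a: |-6| = -6

Step 3 incorrectly states that |a| = a for all a. The correct definition is |a| = a when a >= 0, and |a| = -a when a < 0. Since -6 < 0, we have |-6| = -(-6) = 6, not -6.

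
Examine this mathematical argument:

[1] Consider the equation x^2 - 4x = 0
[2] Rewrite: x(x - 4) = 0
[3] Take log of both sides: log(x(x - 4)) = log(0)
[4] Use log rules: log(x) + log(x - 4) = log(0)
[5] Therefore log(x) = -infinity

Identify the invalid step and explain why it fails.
Step 3: Take log of both sides: log(x(x - 4)) = log(0)

Step 3 takes the logarithm of both sides, resulting in log(0) on the right side. The logarithm is only defined for positive numbers; log(0) is undefined (approaches negative infinity). This operation is invalid.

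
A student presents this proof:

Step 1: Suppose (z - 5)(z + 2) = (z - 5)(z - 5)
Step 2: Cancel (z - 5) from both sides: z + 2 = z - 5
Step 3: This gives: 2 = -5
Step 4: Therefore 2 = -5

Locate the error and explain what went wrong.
Step 2: Cancel (z - 5) from both sides: z + 2 = z - 5

Step 2 cancels (z - 5) from both sides. This is only valid if (z - 5) ≠ 0, i.e., z ≠ 5. When z = 5, both sides equal zero regardless of the other factors. The correct approach requires considering z = 5 as a separate case.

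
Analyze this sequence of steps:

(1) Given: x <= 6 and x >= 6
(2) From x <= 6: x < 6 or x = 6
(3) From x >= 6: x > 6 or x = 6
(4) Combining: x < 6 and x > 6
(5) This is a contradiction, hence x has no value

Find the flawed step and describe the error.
Step 4: Combining: x < 6 and x > 6

Step 4 incorrectly combines the conditions. From x <= 6 and x >= 6, the intersection is x = 6. The error treats the 'or' cases as 'and' requirements. The correct conclusion is that x = 6 is the unique solution, not that no solution exists.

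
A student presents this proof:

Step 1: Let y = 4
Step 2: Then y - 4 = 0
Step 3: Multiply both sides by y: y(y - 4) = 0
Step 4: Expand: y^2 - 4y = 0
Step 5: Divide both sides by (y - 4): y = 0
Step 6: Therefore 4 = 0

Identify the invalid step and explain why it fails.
Step 5: Divide both sides by (y - 4): y = 0

Step 5 divides both sides by (y - 4). However, since y = 4, we have (y - 4) = 0. Division by zero is undefined, making this step invalid.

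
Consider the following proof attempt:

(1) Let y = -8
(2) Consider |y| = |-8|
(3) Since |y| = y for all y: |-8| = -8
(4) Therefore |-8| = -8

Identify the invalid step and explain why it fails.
Step 3: Since |y| = y for all y: |-8| = -8

Step 3 incorrectly states that |y| = y for all y. The correct definition is |y| = y when y >= 0, and |y| = -y when y < 0. Since -8 < 0, we have |-8| = -(-8) = 8, not -8.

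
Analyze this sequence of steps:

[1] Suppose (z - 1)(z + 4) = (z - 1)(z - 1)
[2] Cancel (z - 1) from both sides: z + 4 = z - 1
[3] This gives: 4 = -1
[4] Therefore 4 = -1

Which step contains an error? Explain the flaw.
Step 2: Cancel (z - 1) from both sides: z + 4 = z - 1

Step 2 cancels (z - 1) from both sides. This is only valid if (z - 1) ≠ 0, i.e., z ≠ 1. When z = 1, both sides equal zero regardless of the other factors. The correct approach requires considering z = 1 as a separate case.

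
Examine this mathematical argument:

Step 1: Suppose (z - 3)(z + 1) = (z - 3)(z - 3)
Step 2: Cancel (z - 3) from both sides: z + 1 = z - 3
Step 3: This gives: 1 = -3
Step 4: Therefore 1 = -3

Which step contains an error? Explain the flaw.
Step 2: Cancel (z - 3) from both sides: z + 1 = z - 3

Step 2 cancels (z - 3) from both sides. This is only valid if (z - 3) ≠ 0, i.e., z ≠ 3. When z = 3, both sides equal zero regardless of the other factors. The correct approach requires considering z = 3 as a separate case.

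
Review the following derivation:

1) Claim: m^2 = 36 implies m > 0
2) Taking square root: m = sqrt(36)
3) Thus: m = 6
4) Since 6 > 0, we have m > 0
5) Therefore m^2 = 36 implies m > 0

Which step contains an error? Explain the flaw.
Step 2: Taking square root: m = sqrt(36)

Step 2 takes the square root and assumes the positive root only. The equation m^2 = 36 actually has two solutions: m = 6 and m = -6. The proof silently assumes m > 0 without justification, then uses this assumption to conclude m > 0, which is circular. The counterexample m = -6 shows the claim is false.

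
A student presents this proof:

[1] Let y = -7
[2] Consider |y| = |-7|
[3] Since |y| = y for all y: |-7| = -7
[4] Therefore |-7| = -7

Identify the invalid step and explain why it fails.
Step 3: Since |y| = y for all y: |-7| = -7

Step 3 incorrectly states that |y| = y for all y. The correct definition is |y| = y when y >= 0, and |y| = -y when y < 0. Since -7 < 0, we have |-7| = -(-7) = 7, not -7.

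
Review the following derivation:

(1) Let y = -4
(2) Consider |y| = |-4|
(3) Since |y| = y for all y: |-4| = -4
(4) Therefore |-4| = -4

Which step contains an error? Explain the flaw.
Step 3: Since |y| = y for all y: |-4| = -4

Step 3 incorrectly states that |y| = y for all y. The correct definition is |y| = y when y >= 0, and |y| = -y when y < 0. Since -4 < 0, we have |-4| = -(-4) = 4, not -4.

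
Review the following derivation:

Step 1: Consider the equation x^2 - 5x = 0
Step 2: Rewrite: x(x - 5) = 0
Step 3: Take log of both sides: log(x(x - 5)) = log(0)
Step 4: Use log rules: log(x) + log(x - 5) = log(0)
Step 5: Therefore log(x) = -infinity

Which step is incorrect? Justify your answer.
Step 3: Take log of both sides: log(x(x - 5)) = log(0)

Step 3 takes the logarithm of both sides, resulting in log(0) on the right side. The logarithm is only defined for positive numbers; log(0) is undefined (approaches negative infinity). This operation is invalid.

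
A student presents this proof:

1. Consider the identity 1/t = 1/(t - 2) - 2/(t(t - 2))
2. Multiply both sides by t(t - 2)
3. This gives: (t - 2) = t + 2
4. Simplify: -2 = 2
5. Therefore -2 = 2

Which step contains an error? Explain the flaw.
Step 3: This gives: (t - 2) = t + 2

Step 3 makes a sign error when clearing denominators. Multiplying -2/(t(t - 2)) by t(t - 2) gives -2, not +2. The correct result is (t - 2) = t - 2, which is trivially true, not (t - 2) = t + 2. (Step 1 is a valid identity: 1/(t - 2) - 2/(t(t - 2)) = (t - 2)/(t(t - 2)) = 1/t.)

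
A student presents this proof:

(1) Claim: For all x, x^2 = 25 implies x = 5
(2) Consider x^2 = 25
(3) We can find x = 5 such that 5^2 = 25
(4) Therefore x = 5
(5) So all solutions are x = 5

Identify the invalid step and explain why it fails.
Step 4: Therefore x = 5

Step 4 incorrectly concludes that x = 5 is the only solution. The proof shows that x = 5 is A solution (existence), but does not show it is the ONLY solution (uniqueness). In fact, x = -5 is also a solution since (-5)^2 = 25. Finding one solution doesn't prove there are no others.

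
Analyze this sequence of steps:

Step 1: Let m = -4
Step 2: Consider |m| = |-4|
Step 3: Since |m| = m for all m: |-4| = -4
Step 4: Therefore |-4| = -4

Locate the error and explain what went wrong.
Step 3: Since |m| = m for all m: |-4| = -4

Step 3 incorrectly states that |m| = m for all m. The correct definition is |m| = m when m >= 0, and |m| = -m when m < 0. Since -4 < 0, we have |-4| = -(-4) = 4, not -4.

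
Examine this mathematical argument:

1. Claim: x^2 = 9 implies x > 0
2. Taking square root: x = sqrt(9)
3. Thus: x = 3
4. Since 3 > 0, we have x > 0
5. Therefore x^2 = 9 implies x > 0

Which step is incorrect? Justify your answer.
Step 2: Taking square root: x = sqrt(9)

Step 2 takes the square root and assumes the positive root only. The equation x^2 = 9 actually has two solutions: x = 3 and x = -3. The proof silently assumes x > 0 without justification, then uses this assumption to conclude x > 0, which is circular. The counterexample x = -3 shows the claim is false.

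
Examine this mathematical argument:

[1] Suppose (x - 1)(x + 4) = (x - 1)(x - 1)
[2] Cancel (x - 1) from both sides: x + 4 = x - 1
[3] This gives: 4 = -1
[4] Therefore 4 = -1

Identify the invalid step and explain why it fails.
Step 2: Cancel (x - 1) from both sides: x + 4 = x - 1

Step 2 cancels (x - 1) from both sides. This is only valid if (x - 1) ≠ 0, i.e., x ≠ 1. When x = 1, both sides equal zero regardless of the other factors. The correct approach requires considering x = 1 as a separate case.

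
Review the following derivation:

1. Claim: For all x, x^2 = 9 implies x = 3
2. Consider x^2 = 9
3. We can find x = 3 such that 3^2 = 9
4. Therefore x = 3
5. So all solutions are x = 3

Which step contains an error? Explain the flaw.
Step 4: Therefore x = 3

Step 4 incorrectly concludes that x = 3 is the only solution. The proof shows that x = 3 is A solution (existence), but does not show it is the ONLY solution (uniqueness). In fact, x = -3 is also a solution since (-3)^2 = 9. Finding one solution doesn't prove there are no others.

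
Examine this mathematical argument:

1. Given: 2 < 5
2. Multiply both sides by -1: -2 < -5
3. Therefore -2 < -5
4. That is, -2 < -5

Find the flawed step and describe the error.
Step 2: Multiply both sides by -1: -2 < -5

Step 2 multiplies both sides by -1 but fails to reverse the inequality sign. When multiplying (or dividing) an inequality by a negative number, the direction must be reversed. Since 2 < 5, we should get -2 > -5, i.e., -2 > -5.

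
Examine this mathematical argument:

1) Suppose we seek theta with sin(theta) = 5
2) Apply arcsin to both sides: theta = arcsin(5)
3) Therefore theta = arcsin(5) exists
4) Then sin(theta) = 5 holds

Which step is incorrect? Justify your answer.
Step 2: Apply arcsin to both sides: theta = arcsin(5)

Step 2 applies arcsin to 5. However, arcsin(x) is only defined for x in [-1, 1] because sin(theta) can only produce values in that range. Since |5| > 1, arcsin(5) is undefined. There is no angle whose sine equals 5.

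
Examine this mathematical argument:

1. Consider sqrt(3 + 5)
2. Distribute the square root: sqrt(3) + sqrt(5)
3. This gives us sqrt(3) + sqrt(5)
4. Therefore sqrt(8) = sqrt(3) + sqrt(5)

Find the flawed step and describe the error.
Step 2: Distribute the square root: sqrt(3) + sqrt(5)

Step 2 incorrectly 'distributes' the square root over addition. The square root function does not distribute: sqrt(a + b) ≠ sqrt(a) + sqrt(b). In fact, sqrt(3 + 5) = sqrt(8) ≈ 2.8284, while sqrt(3) + sqrt(5) ≈ 3.9681.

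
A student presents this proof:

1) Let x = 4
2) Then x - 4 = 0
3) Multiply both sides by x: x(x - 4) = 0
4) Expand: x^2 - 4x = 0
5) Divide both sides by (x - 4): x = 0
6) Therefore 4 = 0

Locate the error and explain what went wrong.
Step 5: Divide both sides by (x - 4): x = 0

Step 5 divides both sides by (x - 4). However, since x = 4, we have (x - 4) = 0. Division by zero is undefined, making this step invalid.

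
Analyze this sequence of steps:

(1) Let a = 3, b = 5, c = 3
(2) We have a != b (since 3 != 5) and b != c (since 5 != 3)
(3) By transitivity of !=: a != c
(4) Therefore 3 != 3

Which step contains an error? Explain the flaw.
Step 3: By transitivity of !=: a != c

Step 3 incorrectly applies transitivity to the '!=' relation. Transitivity states: if a R b and b R c, then a R c. However, '!=' is not transitive. Counterexample: 3 != 5 and 5 != 3, but 3 = 3 (both equal 3). Transitivity holds for relations like <, <=, =, but not for !=.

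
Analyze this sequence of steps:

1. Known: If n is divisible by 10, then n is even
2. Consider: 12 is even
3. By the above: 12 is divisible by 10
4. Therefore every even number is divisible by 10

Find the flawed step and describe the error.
Step 3: By the above: 12 is divisible by 10

Step 3 commits the fallacy of affirming the consequent. The known fact 'divisible by 10 → even' does NOT imply 'even → divisible by 10'. That would be the converse, which is false. For example, 12 is even but 12 ÷ 10 = 1.20, which is not an integer.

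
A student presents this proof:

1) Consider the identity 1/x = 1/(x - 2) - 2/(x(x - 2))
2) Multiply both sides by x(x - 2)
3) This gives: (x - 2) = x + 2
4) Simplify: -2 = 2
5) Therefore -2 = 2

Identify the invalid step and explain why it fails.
Step 3: This gives: (x - 2) = x + 2

Step 3 makes a sign error when clearing denominators. Multiplying -2/(x(x - 2)) by x(x - 2) gives -2, not +2. The correct result is (x - 2) = x - 2, which is trivially true, not (x - 2) = x + 2. (Step 1 is a valid identity: 1/(x - 2) - 2/(x(x - 2)) = (x - 2)/(x(x - 2)) = 1/x.)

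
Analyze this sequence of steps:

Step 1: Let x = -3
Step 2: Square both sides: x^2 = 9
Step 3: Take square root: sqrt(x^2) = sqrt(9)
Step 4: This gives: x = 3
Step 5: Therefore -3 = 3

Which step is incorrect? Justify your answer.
Step 4: This gives: x = 3

Step 4 incorrectly states that sqrt(x^2) = x. The correct identity is sqrt(x^2) = |x|. Since x = -3 < 0, we have sqrt(x^2) = |-3| = 3, not x = -3.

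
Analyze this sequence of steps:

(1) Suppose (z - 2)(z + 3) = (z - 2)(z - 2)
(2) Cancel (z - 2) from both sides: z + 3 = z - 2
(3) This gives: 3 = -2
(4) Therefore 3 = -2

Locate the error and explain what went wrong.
Step 2: Cancel (z - 2) from both sides: z + 3 = z - 2

Step 2 cancels (z - 2) from both sides. This is only valid if (z - 2) ≠ 0, i.e., z ≠ 2. When z = 2, both sides equal zero regardless of the other factors. The correct approach requires considering z = 2 as a separate case.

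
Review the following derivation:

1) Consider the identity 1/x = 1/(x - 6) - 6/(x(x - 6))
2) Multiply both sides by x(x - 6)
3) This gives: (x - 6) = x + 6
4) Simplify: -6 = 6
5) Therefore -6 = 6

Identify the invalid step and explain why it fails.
Step 3: This gives: (x - 6) = x + 6

Step 3 makes a sign error when clearing denominators. Multiplying -6/(x(x - 6)) by x(x - 6) gives -6, not +6. The correct result is (x - 6) = x - 6, which is trivially true, not (x - 6) = x + 6. (Step 1 is a valid identity: 1/(x - 6) - 6/(x(x - 6)) = (x - 6)/(x(x - 6)) = 1/x.)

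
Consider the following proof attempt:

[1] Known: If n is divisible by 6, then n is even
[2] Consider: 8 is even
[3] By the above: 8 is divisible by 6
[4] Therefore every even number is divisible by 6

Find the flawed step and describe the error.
Step 3: By the above: 8 is divisible by 6

Step 3 commits the fallacy of affirming the consequent. The known fact 'divisible by 6 → even' does NOT imply 'even → divisible by 6'. That would be the converse, which is false. For example, 8 is even but 8 ÷ 6 = 1.33, which is not an integer.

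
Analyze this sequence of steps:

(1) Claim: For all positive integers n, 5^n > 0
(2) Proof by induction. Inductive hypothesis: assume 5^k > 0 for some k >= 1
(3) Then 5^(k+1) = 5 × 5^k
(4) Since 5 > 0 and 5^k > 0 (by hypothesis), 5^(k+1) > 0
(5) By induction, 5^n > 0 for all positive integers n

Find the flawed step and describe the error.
Step 5: By induction, 5^n > 0 for all positive integers n

Step 5 concludes the proof by induction, but no base case was ever established. A valid induction proof requires: (1) a base case proving 5^1 > 0, and (2) an inductive step showing IF 5^k > 0 THEN 5^(k+1) > 0. Steps 2-4 correctly establish the inductive step, but without the base case the conclusion in step 5 does not follow.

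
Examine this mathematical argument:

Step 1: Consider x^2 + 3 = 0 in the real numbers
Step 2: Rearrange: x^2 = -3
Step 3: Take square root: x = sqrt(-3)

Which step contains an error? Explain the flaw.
Step 3: Take square root: x = sqrt(-3)

Step 3 takes the square root of -3, which is negative. In the real number system, the square root of a negative number is undefined. The equation x^2 + 3 = 0 has no real solutions. Square roots of negative numbers only exist in the complex numbers.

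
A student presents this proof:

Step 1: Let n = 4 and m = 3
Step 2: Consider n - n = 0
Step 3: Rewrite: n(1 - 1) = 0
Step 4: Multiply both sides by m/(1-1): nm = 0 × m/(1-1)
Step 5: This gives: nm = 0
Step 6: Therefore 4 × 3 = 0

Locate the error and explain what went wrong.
Step 4: Multiply both sides by m/(1-1): nm = 0 × m/(1-1)

Step 4 multiplies both sides by m/(1-1). However, 1-1 = 0, so this is multiplication by m/0, which is undefined. We cannot multiply by an undefined expression.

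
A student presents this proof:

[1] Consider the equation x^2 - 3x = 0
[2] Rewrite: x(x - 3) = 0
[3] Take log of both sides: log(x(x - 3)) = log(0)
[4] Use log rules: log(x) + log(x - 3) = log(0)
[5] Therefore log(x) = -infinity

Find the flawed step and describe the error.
Step 3: Take log of both sides: log(x(x - 3)) = log(0)

Step 3 takes the logarithm of both sides, resulting in log(0) on the right side. The logarithm is only defined for positive numbers; log(0) is undefined (approaches negative infinity). This operation is invalid.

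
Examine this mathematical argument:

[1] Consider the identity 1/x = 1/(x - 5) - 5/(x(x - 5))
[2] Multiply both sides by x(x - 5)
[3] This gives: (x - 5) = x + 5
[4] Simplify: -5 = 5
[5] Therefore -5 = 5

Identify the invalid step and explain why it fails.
Step 3: This gives: (x - 5) = x + 5

Step 3 makes a sign error when clearing denominators. Multiplying -5/(x(x - 5)) by x(x - 5) gives -5, not +5. The correct result is (x - 5) = x - 5, which is trivially true, not (x - 5) = x + 5. (Step 1 is a valid identity: 1/(x - 5) - 5/(x(x - 5)) = (x - 5)/(x(x - 5)) = 1/x.)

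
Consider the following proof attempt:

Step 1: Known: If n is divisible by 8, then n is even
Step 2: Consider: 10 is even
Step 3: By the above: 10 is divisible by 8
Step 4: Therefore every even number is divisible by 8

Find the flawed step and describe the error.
Step 3: By the above: 10 is divisible by 8

Step 3 commits the fallacy of affirming the consequent. The known fact 'divisible by 8 → even' does NOT imply 'even → divisible by 8'. That would be the converse, which is false. For example, 10 is even but 10 ÷ 8 = 1.25, which is not an integer.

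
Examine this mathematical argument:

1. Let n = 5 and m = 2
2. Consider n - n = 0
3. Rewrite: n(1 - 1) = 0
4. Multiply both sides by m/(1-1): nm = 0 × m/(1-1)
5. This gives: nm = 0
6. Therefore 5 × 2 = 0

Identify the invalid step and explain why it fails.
Step 4: Multiply both sides by m/(1-1): nm = 0 × m/(1-1)

Step 4 multiplies both sides by m/(1-1). However, 1-1 = 0, so this is multiplication by m/0, which is undefined. We cannot multiply by an undefined expression.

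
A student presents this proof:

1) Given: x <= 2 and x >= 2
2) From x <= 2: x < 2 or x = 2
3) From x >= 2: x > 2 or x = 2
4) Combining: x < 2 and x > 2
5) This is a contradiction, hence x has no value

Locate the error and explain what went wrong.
Step 4: Combining: x < 2 and x > 2

Step 4 incorrectly combines the conditions. From x <= 2 and x >= 2, the intersection is x = 2. The error treats the 'or' cases as 'and' requirements. The correct conclusion is that x = 2 is the unique solution, not that no solution exists.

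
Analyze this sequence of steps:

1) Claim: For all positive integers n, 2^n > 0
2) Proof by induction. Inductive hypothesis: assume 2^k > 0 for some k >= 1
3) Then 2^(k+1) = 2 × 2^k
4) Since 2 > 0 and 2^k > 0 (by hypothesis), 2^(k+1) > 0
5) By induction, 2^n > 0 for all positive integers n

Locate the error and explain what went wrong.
Step 5: By induction, 2^n > 0 for all positive integers n

Step 5 concludes the proof by induction, but no base case was ever established. A valid induction proof requires: (1) a base case proving 2^1 > 0, and (2) an inductive step showing IF 2^k > 0 THEN 2^(k+1) > 0. Steps 2-4 correctly establish the inductive step, but without the base case the conclusion in step 5 does not follow.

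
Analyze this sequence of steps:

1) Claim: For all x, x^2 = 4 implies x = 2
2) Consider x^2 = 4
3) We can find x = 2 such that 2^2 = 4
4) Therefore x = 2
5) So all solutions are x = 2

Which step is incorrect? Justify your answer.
Step 4: Therefore x = 2

Step 4 incorrectly concludes that x = 2 is the only solution. The proof shows that x = 2 is A solution (existence), but does not show it is the ONLY solution (uniqueness). In fact, x = -2 is also a solution since (-2)^2 = 4. Finding one solution doesn't prove there are no others.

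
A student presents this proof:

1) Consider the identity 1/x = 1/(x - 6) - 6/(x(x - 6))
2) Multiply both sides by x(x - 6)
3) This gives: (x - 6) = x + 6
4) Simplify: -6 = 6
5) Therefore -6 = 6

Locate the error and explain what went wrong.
Step 3: This gives: (x - 6) = x + 6

Step 3 makes a sign error when clearing denominators. Multiplying -6/(x(x - 6)) by x(x - 6) gives -6, not +6. The correct result is (x - 6) = x - 6, which is trivially true, not (x - 6) = x + 6. (Step 1 is a valid identity: 1/(x - 6) - 6/(x(x - 6)) = (x - 6)/(x(x - 6)) = 1/x.)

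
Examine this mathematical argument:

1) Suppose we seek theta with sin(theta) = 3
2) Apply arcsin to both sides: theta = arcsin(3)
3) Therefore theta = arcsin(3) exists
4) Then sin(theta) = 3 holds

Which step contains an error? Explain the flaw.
Step 2: Apply arcsin to both sides: theta = arcsin(3)

Step 2 applies arcsin to 3. However, arcsin(x) is only defined for x in [-1, 1] because sin(theta) can only produce values in that range. Since |3| > 1, arcsin(3) is undefined. There is no angle whose sine equals 3.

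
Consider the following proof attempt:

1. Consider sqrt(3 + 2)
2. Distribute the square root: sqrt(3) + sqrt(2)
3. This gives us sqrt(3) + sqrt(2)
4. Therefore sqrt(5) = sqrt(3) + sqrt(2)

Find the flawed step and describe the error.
Step 2: Distribute the square root: sqrt(3) + sqrt(2)

Step 2 incorrectly 'distributes' the square root over addition. The square root function does not distribute: sqrt(a + b) ≠ sqrt(a) + sqrt(b). In fact, sqrt(3 + 2) = sqrt(5) ≈ 2.2361, while sqrt(3) + sqrt(2) ≈ 3.1463.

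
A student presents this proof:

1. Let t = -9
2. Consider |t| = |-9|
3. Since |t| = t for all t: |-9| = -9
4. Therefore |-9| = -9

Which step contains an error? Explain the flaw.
Step 3: Since |t| = t for all t: |-9| = -9

Step 3 incorrectly states that |t| = t for all t. The correct definition is |t| = t when t >= 0, and |t| = -t when t < 0. Since -9 < 0, we have |-9| = -(-9) = 9, not -9.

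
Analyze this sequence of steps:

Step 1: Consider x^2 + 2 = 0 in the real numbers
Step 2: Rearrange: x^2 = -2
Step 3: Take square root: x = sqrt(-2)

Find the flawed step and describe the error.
Step 3: Take square root: x = sqrt(-2)

Step 3 takes the square root of -2, which is negative. In the real number system, the square root of a negative number is undefined. The equation x^2 + 2 = 0 has no real solutions. Square roots of negative numbers only exist in the complex numbers.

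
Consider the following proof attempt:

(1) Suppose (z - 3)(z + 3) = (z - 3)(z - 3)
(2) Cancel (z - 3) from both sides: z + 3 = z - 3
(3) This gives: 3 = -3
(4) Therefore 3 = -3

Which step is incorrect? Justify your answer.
Step 2: Cancel (z - 3) from both sides: z + 3 = z - 3

Step 2 cancels (z - 3) from both sides. This is only valid if (z - 3) ≠ 0, i.e., z ≠ 3. When z = 3, both sides equal zero regardless of the other factors. The correct approach requires considering z = 3 as a separate case.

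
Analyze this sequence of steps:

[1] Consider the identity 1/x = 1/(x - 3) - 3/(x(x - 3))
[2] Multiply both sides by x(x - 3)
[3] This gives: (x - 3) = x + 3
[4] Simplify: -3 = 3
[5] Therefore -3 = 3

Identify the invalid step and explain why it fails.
Step 3: This gives: (x - 3) = x + 3

Step 3 makes a sign error when clearing denominators. Multiplying -3/(x(x - 3)) by x(x - 3) gives -3, not +3. The correct result is (x - 3) = x - 3, which is trivially true, not (x - 3) = x + 3. (Step 1 is a valid identity: 1/(x - 3) - 3/(x(x - 3)) = (x - 3)/(x(x - 3)) = 1/x.)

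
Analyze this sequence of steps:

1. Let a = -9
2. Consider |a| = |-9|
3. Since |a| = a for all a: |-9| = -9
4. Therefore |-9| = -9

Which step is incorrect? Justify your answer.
Step 3: Since |a| = a for all a: |-9| = -9

Step 3 incorrectly states that |a| = a for all a. The correct definition is |a| = a when a >= 0, and |a| = -a when a < 0. Since -9 < 0, we have |-9| = -(-9) = 9, not -9.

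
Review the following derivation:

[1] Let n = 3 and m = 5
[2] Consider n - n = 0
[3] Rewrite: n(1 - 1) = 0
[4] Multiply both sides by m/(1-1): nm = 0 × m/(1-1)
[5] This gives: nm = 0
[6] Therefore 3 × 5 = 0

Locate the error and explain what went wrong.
Step 4: Multiply both sides by m/(1-1): nm = 0 × m/(1-1)

Step 4 multiplies both sides by m/(1-1). However, 1-1 = 0, so this is multiplication by m/0, which is undefined. We cannot multiply by an undefined expression.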